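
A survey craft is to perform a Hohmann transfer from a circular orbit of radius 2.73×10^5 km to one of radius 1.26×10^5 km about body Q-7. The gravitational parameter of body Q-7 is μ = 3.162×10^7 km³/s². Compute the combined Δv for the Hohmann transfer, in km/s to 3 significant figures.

Δv = 4.90 km/s

Semi-major axis of the transfer orbit: a_t = (2.730×10^5 + 1.260×10^5)/2 = 1.995×10^5 km.
At r₁ the circular-orbit speed is v₁ = √(μ/r₁) = 10.762 km/s.
On the transfer ellipse at r₁, v² = μ(2/r − 1/a) gives v_a = √[μ(2/r₁ − 1/a_t)] = 8.5529 km/s.
First burn Δv₁ = |v_a − v₁| = 2.209 km/s.
At r₂, v₂ = √(μ/r₂) = 15.84 km/s.
Transfer-orbit speed at r₂: v_p = √[μ(2/r₂ − 1/a_t)] = 18.53 km/s.
Second burn Δv₂ = |v₂ − v_p| = 2.690 km/s.
Total Δv = Δv₁ + Δv₂ = 4.899 km/s.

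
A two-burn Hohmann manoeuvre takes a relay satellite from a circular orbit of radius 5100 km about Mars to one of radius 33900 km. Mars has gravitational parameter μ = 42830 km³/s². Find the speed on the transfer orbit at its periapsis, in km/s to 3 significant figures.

Semi-major axis of the transfer orbit: a_t = (5100 + 33900)/2 = 19500 km.
The periapsis of the transfer ellipse is at r = 5100 km.
Applying v² = μ(2/r − 1/a_t): v = 3.821 km/s.

v = 3.82 km/s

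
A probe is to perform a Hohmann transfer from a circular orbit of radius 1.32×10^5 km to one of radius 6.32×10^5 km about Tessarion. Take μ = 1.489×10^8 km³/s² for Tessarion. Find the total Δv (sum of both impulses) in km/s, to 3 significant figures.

Δv = 15.9 km/s

Semi-major axis of the transfer orbit: a_t = (1.320×10^5 + 6.320×10^5)/2 = 3.820×10^5 km.
Circular speed at r₁: v₁ = √(μ/r₁) = √(1.489×10^8/1.320×10^5) = 33.586 km/s.
Transfer-orbit speed at r₁ (v² = μ(2/r − 1/a)): v_p = √[μ(2/r₁ − 1/a_t)] = 43.200 km/s.
First burn Δv₁ = |v_p − v₁| = 9.614 km/s.
Circular speed at r₂: v₂ = √(μ/r₂) = 15.349 km/s.
Transfer-orbit speed at r₂: v_a = √[μ(2/r₂ − 1/a_t)] = 9.0229 km/s.
Second burn Δv₂ = |v₂ − v_a| = 6.326 km/s.
Δv = Δv₁ + Δv₂ = 9.614 + 6.326 = 15.94 km/s.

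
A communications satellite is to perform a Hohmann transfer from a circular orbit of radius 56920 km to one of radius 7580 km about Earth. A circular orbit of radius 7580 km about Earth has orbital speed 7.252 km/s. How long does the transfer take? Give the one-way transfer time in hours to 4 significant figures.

t = 8.005 hours

From the circular-orbit relation v² = μ/r at r = 7580 km: μ = v²r = (7.252)² × 7580 = 3.98644×10^5 km³/s².
Transfer-ellipse semi-major axis a_t = (r₁ + r₂)/2 = (56920 + 7580)/2 = 32250 km.
By Kepler's third law the transfer-orbit period is T = 2π√(a_t³/μ), so t = T/2 = 28817 s.
Converting: 28817 s ÷ 3600 s/hour = 8.005 hours.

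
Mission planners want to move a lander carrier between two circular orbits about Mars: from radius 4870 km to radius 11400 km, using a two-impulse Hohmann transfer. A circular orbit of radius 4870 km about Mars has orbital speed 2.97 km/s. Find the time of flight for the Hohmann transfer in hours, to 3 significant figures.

t = 3.09 hours

From the circular-orbit relation v² = μ/r at r = 4870 km: μ = v²r = (2.97)² × 4870 = 42957.8 km³/s².
Transfer-ellipse semi-major axis a_t = (r₁ + r₂)/2 = (4870 + 11400)/2 = 8135 km.
Transfer time t = π√(a_t³/μ) = π√((8135)³ / 42957.8) = 11120 s.
Converting: 11120 s ÷ 3600 s/hour = 3.09 hours.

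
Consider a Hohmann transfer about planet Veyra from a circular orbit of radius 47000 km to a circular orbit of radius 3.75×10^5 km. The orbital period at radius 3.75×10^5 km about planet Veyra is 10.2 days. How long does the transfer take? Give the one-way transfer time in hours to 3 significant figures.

t = 51.7 hours

From Kepler's third law T² = 4π²r³/μ at r = 3.75×10^5 km, T = 10.2 days = 10.2 × 86400 s = 8.8128×10^5 s: μ = 4π²r³/T² = 2.68056×10^6 km³/s².
Semi-major axis of the transfer orbit: a_t = (47000 + 3.750×10^5)/2 = 2.110×10^5 km.
Half the transfer-orbit period gives t = π√(a_t³/μ) = 1.860×10^5 s.
Converting: 1.860×10^5 s ÷ 3600 s/hour = 51.7 hours.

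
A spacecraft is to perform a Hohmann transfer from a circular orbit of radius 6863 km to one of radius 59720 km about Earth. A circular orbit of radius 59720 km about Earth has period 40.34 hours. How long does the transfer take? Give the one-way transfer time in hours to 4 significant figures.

From Kepler's third law T² = 4π²r³/μ at r = 59720 km, T = 40.34 hours = 40.34 × 3600 s = 1.45224×10^5 s: μ = 4π²r³/T² = 3.98696×10^5 km³/s².
Transfer-ellipse semi-major axis a_t = (r₁ + r₂)/2 = (6863 + 59720)/2 = 33291.5 km.
By Kepler's third law the transfer-orbit period is T = 2π√(a_t³/μ), so t = T/2 = 30222 s.
Converting: 30222 s ÷ 3600 s/hour = 8.395 hours.

t = 8.395 hours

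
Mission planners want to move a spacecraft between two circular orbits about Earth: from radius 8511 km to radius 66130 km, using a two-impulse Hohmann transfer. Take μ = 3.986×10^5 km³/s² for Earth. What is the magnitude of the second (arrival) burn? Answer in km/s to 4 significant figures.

The Hohmann ellipse has a_t = (r₁ + r₂)/2 = 37320.5 km.
On the circular orbit at r = 66130 km, v_c = √(μ/r) = 2.455 km/s.
Transfer-orbit speed at the same r (vis-viva, a = a_t): v_t = √[μ(2/r − 1/a_t)] = 1.172 km/s.
Δv₂ = |v_t − v_c| = |1.172 − 2.455| = 1.283 km/s.

Δv₂ = 1.283 km/s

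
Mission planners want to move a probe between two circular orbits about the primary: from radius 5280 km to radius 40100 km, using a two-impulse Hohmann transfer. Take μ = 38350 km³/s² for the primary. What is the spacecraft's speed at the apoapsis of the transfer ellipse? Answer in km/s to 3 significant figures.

Transfer-ellipse semi-major axis a_t = (r₁ + r₂)/2 = (5280 + 40100)/2 = 22690 km.
At apoapsis, r = 40100 km.
From the vis-viva equation, v = √[μ(2/r − 1/a_t)] = 0.4717 km/s.

v = 0.472 km/s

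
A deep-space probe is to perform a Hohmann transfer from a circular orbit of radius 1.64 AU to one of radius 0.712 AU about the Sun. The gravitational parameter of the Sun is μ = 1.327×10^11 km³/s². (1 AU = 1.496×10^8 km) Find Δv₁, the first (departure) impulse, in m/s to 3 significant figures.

Δv₁ = 5160 m/s

In km: r₁ = 1.64 × 1.496×10^8 = 2.45344×10^8 km; r₂ = 0.712 × 1.496×10^8 = 1.065152×10^8 km.
The Hohmann ellipse has a_t = (r₁ + r₂)/2 = 1.759296×10^8 km.
On the circular orbit at r = 2.45344×10^8 km, v_c = √(μ/r) = 23.257 km/s.
Transfer-orbit speed at the same r (vis-viva, a = a_t): v_t = √[μ(2/r − 1/a_t)] = 18.096 km/s.
Δv₁ = |v_t − v_c| = |18.096 − 23.257| = 5.161 km/s.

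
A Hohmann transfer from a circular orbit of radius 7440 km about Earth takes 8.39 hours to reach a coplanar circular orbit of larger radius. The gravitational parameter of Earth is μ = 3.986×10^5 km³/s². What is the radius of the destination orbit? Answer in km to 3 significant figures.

Transfer time t = 8.39 hours = 30204 s, and t = π√(a_t³/μ).
So a_t = (μ t²/π²)^(1/3) = (3.986×10^5 × (30204)² / π²)^(1/3) = 33275 km.
Since a_t = (r₁ + r₂)/2, r₂ = 2a_t − r₁ = 2×33275 − 7440 = 59110 km.

r₂ = 59100 km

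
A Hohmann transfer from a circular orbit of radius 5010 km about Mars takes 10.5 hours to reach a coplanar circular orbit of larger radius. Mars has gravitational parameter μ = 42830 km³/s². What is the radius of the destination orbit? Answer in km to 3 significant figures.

r₂ = 31700 km

Transfer time t = 10.5 hours = 37800 s, and t = π√(a_t³/μ).
So a_t = (μ t²/π²)^(1/3) = (42830 × (37800)² / π²)^(1/3) = 18371 km.
Since a_t = (r₁ + r₂)/2, r₂ = 2a_t − r₁ = 2×18371 − 5010 = 31732 km.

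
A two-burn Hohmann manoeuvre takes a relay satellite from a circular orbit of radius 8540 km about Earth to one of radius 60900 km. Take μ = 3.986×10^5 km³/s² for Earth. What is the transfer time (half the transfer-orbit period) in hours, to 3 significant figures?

Transfer-ellipse semi-major axis a_t = (r₁ + r₂)/2 = (8540 + 60900)/2 = 34720 km.
Half the transfer-orbit period gives t = π√(a_t³/μ) = 32190 s.
Converting: 32190 s ÷ 3600 s/hour = 8.94 hours.

t = 8.94 hours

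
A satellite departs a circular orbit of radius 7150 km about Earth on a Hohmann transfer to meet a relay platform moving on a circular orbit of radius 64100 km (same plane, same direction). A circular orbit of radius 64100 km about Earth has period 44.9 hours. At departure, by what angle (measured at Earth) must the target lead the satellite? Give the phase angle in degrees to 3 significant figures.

From Kepler's third law T² = 4π²r³/μ at r = 64100 km, T = 44.9 hours = 44.9 × 3600 s = 1.6164×10^5 s: μ = 4π²r³/T² = 3.97957×10^5 km³/s².
Semi-major axis of the transfer orbit: a_t = (7150 + 64100)/2 = 35625 km.
The half-period of the transfer ellipse is t = π√(a_t³/μ) = 33486.1 s.
The target's mean motion on its circular orbit is ω₂ = √(μ/r₂³) = 3.88715×10^-5 rad/s.
Angle swept by the target during transfer: ω₂·t = 1.3017 rad = 74.58°.
Arrival is 180° from departure on the ellipse, so φ = 180° − 74.58° = 105°.

φ = 105°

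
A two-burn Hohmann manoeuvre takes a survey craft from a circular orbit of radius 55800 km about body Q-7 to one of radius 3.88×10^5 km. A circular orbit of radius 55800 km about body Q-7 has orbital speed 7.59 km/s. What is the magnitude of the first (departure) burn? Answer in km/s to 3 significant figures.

From the circular-orbit relation v² = μ/r at r = 55800 km: μ = v²r = (7.59)² × 55800 = 3.21453×10^6 km³/s².
Semi-major axis of the transfer orbit: a_t = (55800 + 3.880×10^5)/2 = 2.219×10^5 km.
Circular speed at r = 55800 km: v_c = √(μ/r) = 7.5900 km/s.
Vis-viva on the transfer ellipse at r = 55800 km gives v_t = √[μ(2/r − 1/a_t)] = 10.036 km/s.
Δv₁ = |v_t − v_c| = |10.036 − 7.5900| = 2.446 km/s.

Δv₁ = 2.45 km/s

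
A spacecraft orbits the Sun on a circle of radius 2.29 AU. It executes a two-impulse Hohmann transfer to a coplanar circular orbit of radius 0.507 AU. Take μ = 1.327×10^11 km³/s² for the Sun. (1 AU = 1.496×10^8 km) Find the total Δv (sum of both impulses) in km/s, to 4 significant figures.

Δv = 19.53 km/s

In km: r₁ = 2.29 × 1.496×10^8 = 3.42584×10^8 km; r₂ = 0.507 × 1.496×10^8 = 7.58472×10^7 km.
Transfer-ellipse semi-major axis a_t = (r₁ + r₂)/2 = (3.42584×10^8 + 7.58472×10^7)/2 = 2.092156×10^8 km.
At r₁ the circular-orbit speed is v₁ = √(μ/r₁) = 19.681 km/s.
On the transfer ellipse at r₁, vis-viva gives v_a = √[μ(2/r₁ − 1/a_t)] = 11.850 km/s.
First burn Δv₁ = |v_a − v₁| = 7.831 km/s.
At r₂, v₂ = √(μ/r₂) = 41.828 km/s.
Transfer-orbit speed at r₂: v_p = √[μ(2/r₂ − 1/a_t)] = 53.524 km/s.
Second burn Δv₂ = |v₂ − v_p| = 11.70 km/s.
Total Δv = Δv₁ + Δv₂ = 19.53 km/s.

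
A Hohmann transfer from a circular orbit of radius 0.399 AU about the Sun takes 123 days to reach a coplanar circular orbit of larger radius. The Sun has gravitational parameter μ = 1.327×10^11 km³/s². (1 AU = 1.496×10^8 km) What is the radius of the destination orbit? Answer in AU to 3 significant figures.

In km: r₁ = 0.399 × 1.496×10^8 = 5.96904×10^7 km.
Transfer time t = 123 days = 1.06272×10^7 s, and t = π√(a_t³/μ).
So a_t = (μ t²/π²)^(1/3) = (1.327×10^11 × (1.06272×10^7)² / π²)^(1/3) = 1.1494×10^8 km.
Since a_t = (r₁ + r₂)/2, r₂ = 2a_t − r₁ = 2×1.1494×10^8 − 5.96904×10^7 = 1.701896×10^8 km.
In AU: r₂ = 1.701896×10^8 / 1.496×10^8 = 1.14 AU.

r₂ = 1.14 AU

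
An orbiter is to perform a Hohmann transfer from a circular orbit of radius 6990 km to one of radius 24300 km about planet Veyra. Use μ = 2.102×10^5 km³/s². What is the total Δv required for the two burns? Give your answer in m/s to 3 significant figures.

Δv = 2330 m/s

The Hohmann ellipse has a_t = (r₁ + r₂)/2 = 15645 km.
At r₁ the circular-orbit speed is v₁ = √(μ/r₁) = 5.48375 km/s.
On the transfer ellipse at r₁, v² = μ(2/r − 1/a) gives v_p = √[μ(2/r₁ − 1/a_t)] = 6.83429 km/s.
First burn Δv₁ = |v_p − v₁| = 1.351 km/s.
Circular speed at r₂: v₂ = √(μ/r₂) = 2.9411 km/s.
Transfer-orbit speed at r₂: v_a = √[μ(2/r₂ − 1/a_t)] = 1.9659 km/s.
Second burn Δv₂ = |v₂ − v_a| = 0.9752 km/s.
Total Δv = Δv₁ + Δv₂ = 2.326 km/s.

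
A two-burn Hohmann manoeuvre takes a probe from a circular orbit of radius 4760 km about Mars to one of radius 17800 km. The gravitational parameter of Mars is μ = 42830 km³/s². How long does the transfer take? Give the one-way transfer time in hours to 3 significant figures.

t = 5.05 hours

Semi-major axis of the transfer orbit: a_t = (4760 + 17800)/2 = 11280 km.
Transfer time t = π√(a_t³/μ) = π√((11280)³ / 42830) = 18190 s.
Converting: 18190 s ÷ 3600 s/hour = 5.05 hours.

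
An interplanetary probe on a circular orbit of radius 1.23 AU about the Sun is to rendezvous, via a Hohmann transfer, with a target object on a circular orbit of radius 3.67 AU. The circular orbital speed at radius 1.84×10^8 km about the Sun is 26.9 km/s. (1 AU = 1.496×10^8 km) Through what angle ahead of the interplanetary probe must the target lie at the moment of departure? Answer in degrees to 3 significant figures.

From the circular-orbit relation v² = μ/r at r = 1.84×10^8 km: μ = v²r = (26.9)² × 1.84×10^8 = 1.33144×10^11 km³/s².
In km: r₁ = 1.23 × 1.496×10^8 = 1.84008×10^8 km; r₂ = 3.67 × 1.496×10^8 = 5.49032×10^8 km.
Semi-major axis of the transfer orbit: a_t = (1.84008×10^8 + 5.49032×10^8)/2 = 3.6652×10^8 km.
Transfer time t = π√(a_t³/μ) = 6.0414×10^7 s.
The target's mean motion on its circular orbit is ω₂ = √(μ/r₂³) = 2.8364×10^-8 rad/s.
Angle swept by the target during transfer: ω₂·t = 1.7136 rad = 98.18°.
The interplanetary probe traverses 180° on the transfer ellipse, so the target must lead by 180° − 98.18° = 81.8°.

φ = 81.8°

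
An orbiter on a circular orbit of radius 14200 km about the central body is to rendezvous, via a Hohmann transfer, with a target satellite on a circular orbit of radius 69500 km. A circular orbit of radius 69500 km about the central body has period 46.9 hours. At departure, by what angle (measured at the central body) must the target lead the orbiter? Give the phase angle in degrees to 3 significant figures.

From Kepler's third law T² = 4π²r³/μ at r = 69500 km, T = 46.9 hours = 46.9 × 3600 s = 1.6884×10^5 s: μ = 4π²r³/T² = 4.64904×10^5 km³/s².
Transfer-ellipse semi-major axis a_t = (r₁ + r₂)/2 = (14200 + 69500)/2 = 41850 km.
The half-period of the transfer ellipse is t = π√(a_t³/μ) = 39450 s.
Target angular speed ω₂ = √(μ/r₂³) = 3.721×10^-5 rad/s.
Angle swept by the target during transfer: ω₂·t = 1.468 rad = 84.11°.
Arrival is 180° from departure on the ellipse, so φ = 180° − 84.11° = 95.9°.

φ = 95.9°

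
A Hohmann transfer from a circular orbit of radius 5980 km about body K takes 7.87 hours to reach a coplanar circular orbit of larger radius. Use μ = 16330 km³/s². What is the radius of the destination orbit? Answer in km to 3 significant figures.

r₂ = 16000 km

Transfer time t = 7.87 hours = 28332 s, and t = π√(a_t³/μ).
So a_t = (μ t²/π²)^(1/3) = (16330 × (28332)² / π²)^(1/3) = 10992 km.
Since a_t = (r₁ + r₂)/2, r₂ = 2a_t − r₁ = 2×10992 − 5980 = 16004 km.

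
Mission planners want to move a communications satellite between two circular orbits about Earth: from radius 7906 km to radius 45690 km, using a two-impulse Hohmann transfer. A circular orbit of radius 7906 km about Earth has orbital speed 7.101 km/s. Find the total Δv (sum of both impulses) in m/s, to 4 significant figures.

From the circular-orbit relation v² = μ/r at r = 7906 km: μ = v²r = (7.101)² × 7906 = 3.98654×10^5 km³/s².
Transfer-ellipse semi-major axis a_t = (r₁ + r₂)/2 = (7906 + 45690)/2 = 26798 km.
At r₁ the circular-orbit speed is v₁ = √(μ/r₁) = 7.10100 km/s.
Transfer-orbit speed at r₁ (vis-viva equation): v_p = √[μ(2/r₁ − 1/a_t)] = 9.27212 km/s.
First burn Δv₁ = |v_p − v₁| = 2.17112 km/s.
At r₂, v₂ = √(μ/r₂) = 2.953843 km/s.
Transfer-orbit speed at r₂: v_a = √[μ(2/r₂ − 1/a_t)] = 1.604407 km/s.
Second burn Δv₂ = |v₂ − v_a| = 1.34944 km/s.
Δv = Δv₁ + Δv₂ = 2.17112 + 1.34944 = 3.521 km/s.

Δv = 3521 m/s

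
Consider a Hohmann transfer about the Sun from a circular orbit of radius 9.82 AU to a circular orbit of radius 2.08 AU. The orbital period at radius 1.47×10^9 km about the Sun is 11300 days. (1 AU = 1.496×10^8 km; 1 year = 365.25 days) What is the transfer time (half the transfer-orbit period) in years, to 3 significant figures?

From Kepler's third law T² = 4π²r³/μ at r = 1.47×10^9 km, T = 11300 days = 11300 × 86400 s = 9.7632×10^8 s: μ = 4π²r³/T² = 1.31561×10^11 km³/s².
In km: r₁ = 9.82 × 1.496×10^8 = 1.469072×10^9 km; r₂ = 2.08 × 1.496×10^8 = 3.11168×10^8 km.
Transfer-ellipse semi-major axis a_t = (r₁ + r₂)/2 = (1.469072×10^9 + 3.11168×10^8)/2 = 8.9012×10^8 km.
Transfer time t = π√(a_t³/μ) = π√((8.9012×10^8)³ / 1.31561×10^11) = 2.300×10^8 s.
Converting: 2.300×10^8 s ÷ 3.15576×10^7 s/year (365.25 × 86400) = 7.29 years.

t = 7.29 years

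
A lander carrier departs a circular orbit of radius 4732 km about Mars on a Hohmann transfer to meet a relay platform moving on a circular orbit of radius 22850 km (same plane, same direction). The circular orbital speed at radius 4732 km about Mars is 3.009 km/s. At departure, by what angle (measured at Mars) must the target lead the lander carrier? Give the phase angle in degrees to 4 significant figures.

From the circular-orbit relation v² = μ/r at r = 4732 km: μ = v²r = (3.009)² × 4732 = 42843.9 km³/s².
Semi-major axis of the transfer orbit: a_t = (4732 + 22850)/2 = 13791 km.
Transfer time t = π√(a_t³/μ) = 24580 s.
Target angular speed ω₂ = √(μ/r₂³) = 5.993×10^-5 rad/s.
Angle swept by the target during transfer: ω₂·t = 1.473 rad = 84.40°.
Arrival is 180° from departure on the ellipse, so φ = 180° − 84.40° = 95.60°.

φ = 95.60°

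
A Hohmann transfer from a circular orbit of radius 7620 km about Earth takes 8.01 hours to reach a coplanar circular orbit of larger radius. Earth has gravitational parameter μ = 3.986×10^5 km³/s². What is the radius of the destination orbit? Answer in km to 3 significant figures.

Transfer time t = 8.01 hours = 28836 s, and t = π√(a_t³/μ).
So a_t = (μ t²/π²)^(1/3) = (3.986×10^5 × (28836)² / π²)^(1/3) = 32263 km.
Since a_t = (r₁ + r₂)/2, r₂ = 2a_t − r₁ = 2×32263 − 7620 = 56906 km.

r₂ = 56900 km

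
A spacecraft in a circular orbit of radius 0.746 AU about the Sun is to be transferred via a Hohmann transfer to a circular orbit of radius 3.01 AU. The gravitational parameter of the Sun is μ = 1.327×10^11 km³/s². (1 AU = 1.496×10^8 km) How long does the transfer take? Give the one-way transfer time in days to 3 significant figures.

In km: r₁ = 0.746 × 1.496×10^8 = 1.116016×10^8 km; r₂ = 3.01 × 1.496×10^8 = 4.50296×10^8 km.
Transfer-ellipse semi-major axis a_t = (r₁ + r₂)/2 = (1.116016×10^8 + 4.50296×10^8)/2 = 2.809488×10^8 km.
Transfer time t = π√(a_t³/μ) = π√((2.809488×10^8)³ / 1.327×10^11) = 4.061×10^7 s.
Converting: 4.061×10^7 s ÷ 86400 s/day = 470 days.

t = 470 days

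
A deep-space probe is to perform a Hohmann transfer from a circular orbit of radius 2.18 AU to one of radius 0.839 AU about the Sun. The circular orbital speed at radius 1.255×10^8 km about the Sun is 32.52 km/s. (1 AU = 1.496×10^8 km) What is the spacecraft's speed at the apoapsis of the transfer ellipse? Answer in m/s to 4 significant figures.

From the circular-orbit relation v² = μ/r at r = 1.255×10^8 km: μ = v²r = (32.52)² × 1.255×10^8 = 1.32723×10^11 km³/s².
In km: r₁ = 2.18 × 1.496×10^8 = 3.26128×10^8 km; r₂ = 0.839 × 1.496×10^8 = 1.255144×10^8 km.
Semi-major axis of the transfer orbit: a_t = (3.26128×10^8 + 1.255144×10^8)/2 = 2.258212×10^8 km.
At apoapsis, r = 3.26128×10^8 km.
From the vis-viva equation, v = √[μ(2/r − 1/a_t)] = 15.04 km/s.

v = 15040 m/s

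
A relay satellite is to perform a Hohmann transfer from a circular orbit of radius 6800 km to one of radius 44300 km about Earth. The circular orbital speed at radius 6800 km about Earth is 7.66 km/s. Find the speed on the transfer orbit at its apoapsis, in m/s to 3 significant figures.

From the circular-orbit relation v² = μ/r at r = 6800 km: μ = v²r = (7.66)² × 6800 = 3.98994×10^5 km³/s².
Semi-major axis of the transfer orbit: a_t = (6800 + 44300)/2 = 25550 km.
At apoapsis, r = 44300 km.
Applying v² = μ(2/r − 1/a_t): v = 1.548 km/s.

v = 1550 m/s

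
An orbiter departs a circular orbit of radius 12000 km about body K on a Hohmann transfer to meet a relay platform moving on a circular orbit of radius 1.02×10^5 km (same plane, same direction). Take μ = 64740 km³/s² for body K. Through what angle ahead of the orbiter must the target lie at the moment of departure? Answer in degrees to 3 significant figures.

Transfer-ellipse semi-major axis a_t = (r₁ + r₂)/2 = (12000 + 1.020×10^5)/2 = 57000 km.
Transfer time t = π√(a_t³/μ) = 1.6803×10^5 s.
The target's mean motion on its circular orbit is ω₂ = √(μ/r₂³) = 7.8106×10^-6 rad/s.
Angle swept by the target during transfer: ω₂·t = 1.3124 rad = 75.19°.
The orbiter traverses 180° on the transfer ellipse, so the target must lead by 180° − 75.19° = 105°.

φ = 105°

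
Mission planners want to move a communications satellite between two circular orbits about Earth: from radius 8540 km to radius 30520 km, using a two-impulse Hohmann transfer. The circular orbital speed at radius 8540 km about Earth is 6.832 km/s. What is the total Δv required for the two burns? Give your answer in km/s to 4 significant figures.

Δv = 2.933 km/s

From the circular-orbit relation v² = μ/r at r = 8540 km: μ = v²r = (6.832)² × 8540 = 3.98615×10^5 km³/s².
Semi-major axis of the transfer orbit: a_t = (8540 + 30520)/2 = 19530 km.
Circular speed at r₁: v₁ = √(μ/r₁) = √(3.98615×10^5/8540) = 6.832 km/s.
On the transfer ellipse at r₁, v² = μ(2/r − 1/a) gives v_p = √[μ(2/r₁ − 1/a_t)] = 8.541 km/s.
First burn Δv₁ = |v_p − v₁| = 1.709 km/s.
At r₂, v₂ = √(μ/r₂) = 3.614 km/s.
Transfer-orbit speed at r₂: v_a = √[μ(2/r₂ − 1/a_t)] = 2.390 km/s.
Second burn Δv₂ = |v₂ − v_a| = 1.224 km/s.
Δv = Δv₁ + Δv₂ = 1.709 + 1.224 = 2.933 km/s.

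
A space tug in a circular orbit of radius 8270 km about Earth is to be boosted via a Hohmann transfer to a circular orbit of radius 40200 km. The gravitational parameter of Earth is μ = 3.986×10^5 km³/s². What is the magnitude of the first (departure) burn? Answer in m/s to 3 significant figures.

Δv₁ = 2000 m/s

The Hohmann ellipse has a_t = (r₁ + r₂)/2 = 24235 km.
Circular speed at r = 8270 km: v_c = √(μ/r) = 6.9425 km/s.
Vis-viva on the transfer ellipse at r = 8270 km gives v_t = √[μ(2/r − 1/a_t)] = 8.9414 km/s.
Δv₁ = |v_t − v_c| = |8.9414 − 6.9425| = 1.999 km/s.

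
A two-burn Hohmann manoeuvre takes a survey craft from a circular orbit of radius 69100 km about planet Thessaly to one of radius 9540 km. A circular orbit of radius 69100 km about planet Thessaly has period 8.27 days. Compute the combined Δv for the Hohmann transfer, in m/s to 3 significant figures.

From Kepler's third law T² = 4π²r³/μ at r = 69100 km, T = 8.27 days = 8.27 × 86400 s = 7.14528×10^5 s: μ = 4π²r³/T² = 25512.6 km³/s².
The Hohmann ellipse has a_t = (r₁ + r₂)/2 = 39320 km.
Circular speed at r₁: v₁ = √(μ/r₁) = √(25512.6/69100) = 0.6076 km/s.
Transfer-orbit speed at r₁ (vis-viva): v_a = √[μ(2/r₁ − 1/a_t)] = 0.2993 km/s.
First burn Δv₁ = |v_a − v₁| = 0.3083 km/s.
Circular speed at r₂: v₂ = √(μ/r₂) = 1.6353 km/s.
Transfer-orbit speed at r₂: v_p = √[μ(2/r₂ − 1/a_t)] = 2.1679 km/s.
Second burn Δv₂ = |v₂ − v_p| = 0.5326 km/s.
Δv = Δv₁ + Δv₂ = 0.3083 + 0.5326 = 0.8409 km/s.

Δv = 841 m/s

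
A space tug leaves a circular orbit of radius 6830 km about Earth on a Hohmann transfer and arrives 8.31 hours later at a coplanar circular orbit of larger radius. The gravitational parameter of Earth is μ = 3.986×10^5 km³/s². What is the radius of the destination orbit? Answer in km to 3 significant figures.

r₂ = 59300 km

Transfer time t = 8.31 hours = 29916 s, and t = π√(a_t³/μ).
So a_t = (μ t²/π²)^(1/3) = (3.986×10^5 × (29916)² / π²)^(1/3) = 33063 km.
Since a_t = (r₁ + r₂)/2, r₂ = 2a_t − r₁ = 2×33063 − 6830 = 59296 km.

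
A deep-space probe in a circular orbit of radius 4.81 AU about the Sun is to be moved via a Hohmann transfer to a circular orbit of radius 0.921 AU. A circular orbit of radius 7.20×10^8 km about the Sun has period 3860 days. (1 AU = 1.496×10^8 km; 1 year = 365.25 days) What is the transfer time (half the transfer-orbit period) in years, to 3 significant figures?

From Kepler's third law T² = 4π²r³/μ at r = 7.20×10^8 km, T = 3860 days = 3860 × 86400 s = 3.33504×10^8 s: μ = 4π²r³/T² = 1.32481×10^11 km³/s².
In km: r₁ = 4.81 × 1.496×10^8 = 7.19576×10^8 km; r₂ = 0.921 × 1.496×10^8 = 1.377816×10^8 km.
Transfer-ellipse semi-major axis a_t = (r₁ + r₂)/2 = (7.19576×10^8 + 1.377816×10^8)/2 = 4.286788×10^8 km.
Transfer time t = π√(a_t³/μ) = π√((4.286788×10^8)³ / 1.32481×10^11) = 7.661×10^7 s.
Converting: 7.661×10^7 s ÷ 3.15576×10^7 s/year (365.25 × 86400) = 2.43 years.

t = 2.43 years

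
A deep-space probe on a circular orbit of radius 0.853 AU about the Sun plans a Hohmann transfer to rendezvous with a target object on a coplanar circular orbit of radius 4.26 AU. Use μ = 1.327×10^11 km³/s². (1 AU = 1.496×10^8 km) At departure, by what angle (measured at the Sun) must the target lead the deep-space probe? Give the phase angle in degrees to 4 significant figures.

In km: r₁ = 0.853 × 1.496×10^8 = 1.276088×10^8 km; r₂ = 4.26 × 1.496×10^8 = 6.37296×10^8 km.
Transfer-ellipse semi-major axis a_t = (r₁ + r₂)/2 = (1.276088×10^8 + 6.37296×10^8)/2 = 3.824524×10^8 km.
Transfer time t = π√(a_t³/μ) = 6.4503×10^7 s.
Target angular speed ω₂ = √(μ/r₂³) = 2.2642×10^-8 rad/s.
Angle swept by the target during transfer: ω₂·t = 1.4605 rad = 83.68°.
The deep-space probe traverses 180° on the transfer ellipse, so the target must lead by 180° − 83.68° = 96.32°.

φ = 96.32°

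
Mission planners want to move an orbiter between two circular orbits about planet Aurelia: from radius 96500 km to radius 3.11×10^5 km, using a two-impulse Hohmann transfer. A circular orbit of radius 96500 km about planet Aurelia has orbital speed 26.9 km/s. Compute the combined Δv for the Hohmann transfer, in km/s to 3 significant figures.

From the circular-orbit relation v² = μ/r at r = 96500 km: μ = v²r = (26.9)² × 96500 = 6.98284×10^7 km³/s².
Semi-major axis of the transfer orbit: a_t = (96500 + 3.110×10^5)/2 = 2.0375×10^5 km.
At r₁ the circular-orbit speed is v₁ = √(μ/r₁) = 26.900 km/s.
Transfer-orbit speed at r₁ (vis-viva): v_p = √[μ(2/r₁ − 1/a_t)] = 33.234 km/s.
First burn Δv₁ = |v_p − v₁| = 6.334 km/s.
At r₂, v₂ = √(μ/r₂) = 14.984 km/s.
Transfer-orbit speed at r₂: v_a = √[μ(2/r₂ − 1/a_t)] = 10.312 km/s.
Second burn Δv₂ = |v₂ − v_a| = 4.672 km/s.
Δv = Δv₁ + Δv₂ = 6.334 + 4.672 = 11.01 km/s.

Δv = 11.0 km/s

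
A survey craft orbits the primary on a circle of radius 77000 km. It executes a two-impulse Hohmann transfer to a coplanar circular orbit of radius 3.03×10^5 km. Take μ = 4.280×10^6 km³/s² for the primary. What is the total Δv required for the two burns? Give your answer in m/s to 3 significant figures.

The Hohmann ellipse has a_t = (r₁ + r₂)/2 = 1.900×10^5 km.
At r₁ the circular-orbit speed is v₁ = √(μ/r₁) = 7.4555 km/s.
On the transfer ellipse at r₁, v² = μ(2/r − 1/a) gives v_p = √[μ(2/r₁ − 1/a_t)] = 9.4150 km/s.
First burn Δv₁ = |v_p − v₁| = 1.9595 km/s.
At r₂, v₂ = √(μ/r₂) = 3.7584 km/s.
Transfer-orbit speed at r₂: v_a = √[μ(2/r₂ − 1/a_t)] = 2.3926 km/s.
Second burn Δv₂ = |v₂ − v_a| = 1.3658 km/s.
Δv = Δv₁ + Δv₂ = 1.9595 + 1.3658 = 3.325 km/s.

Δv = 3330 m/s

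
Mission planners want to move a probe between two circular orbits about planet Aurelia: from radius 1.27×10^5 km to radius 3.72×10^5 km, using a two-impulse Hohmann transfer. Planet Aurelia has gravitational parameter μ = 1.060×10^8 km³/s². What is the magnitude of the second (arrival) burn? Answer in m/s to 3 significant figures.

Δv₂ = 4840 m/s

Transfer-ellipse semi-major axis a_t = (r₁ + r₂)/2 = (1.270×10^5 + 3.720×10^5)/2 = 2.495×10^5 km.
On the circular orbit at r = 3.720×10^5 km, v_c = √(μ/r) = 16.880 km/s.
Vis-viva on the transfer ellipse at r = 3.720×10^5 km gives v_t = √[μ(2/r − 1/a_t)] = 12.043 km/s.
Δv₂ = |v_t − v_c| = |12.043 − 16.880| = 4.837 km/s.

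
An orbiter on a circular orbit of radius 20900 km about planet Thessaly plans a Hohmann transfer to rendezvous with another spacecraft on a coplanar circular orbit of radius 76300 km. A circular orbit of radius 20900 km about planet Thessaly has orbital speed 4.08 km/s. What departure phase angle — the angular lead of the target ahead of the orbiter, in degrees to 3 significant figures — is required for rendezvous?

φ = 88.5°

From the circular-orbit relation v² = μ/r at r = 20900 km: μ = v²r = (4.08)² × 20900 = 3.47910×10^5 km³/s².
Semi-major axis of the transfer orbit: a_t = (20900 + 76300)/2 = 48600 km.
Transfer time t = π√(a_t³/μ) = 57070 s.
Target angular speed ω₂ = √(μ/r₂³) = 2.799×10^-5 rad/s.
Angle swept by the target during transfer: ω₂·t = 1.597 rad = 91.50°.
The orbiter traverses 180° on the transfer ellipse, so the target must lead by 180° − 91.50° = 88.5°.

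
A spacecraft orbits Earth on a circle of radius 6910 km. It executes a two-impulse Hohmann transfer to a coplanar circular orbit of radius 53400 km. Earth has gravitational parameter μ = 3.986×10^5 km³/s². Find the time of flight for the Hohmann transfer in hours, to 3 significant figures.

t = 7.24 hours

Semi-major axis of the transfer orbit: a_t = (6910 + 53400)/2 = 30155 km.
By Kepler's third law the transfer-orbit period is T = 2π√(a_t³/μ), so t = T/2 = 26060 s.
Converting: 26060 s ÷ 3600 s/hour = 7.24 hours.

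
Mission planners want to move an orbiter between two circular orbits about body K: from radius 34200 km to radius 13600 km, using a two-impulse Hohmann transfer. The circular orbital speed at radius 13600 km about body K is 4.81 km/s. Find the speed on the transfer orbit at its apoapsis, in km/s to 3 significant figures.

v = 2.29 km/s

From the circular-orbit relation v² = μ/r at r = 13600 km: μ = v²r = (4.81)² × 13600 = 3.14651×10^5 km³/s².
The Hohmann ellipse has a_t = (r₁ + r₂)/2 = 23900 km.
The apoapsis of the transfer ellipse is at r = 34200 km.
From the vis-viva equation, v = √[μ(2/r − 1/a_t)] = 2.288 km/s.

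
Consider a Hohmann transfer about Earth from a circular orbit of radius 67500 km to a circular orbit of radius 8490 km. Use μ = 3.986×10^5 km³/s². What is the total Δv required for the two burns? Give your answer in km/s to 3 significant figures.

Δv = 3.56 km/s

The Hohmann ellipse has a_t = (r₁ + r₂)/2 = 37995 km.
At r₁ the circular-orbit speed is v₁ = √(μ/r₁) = 2.430 km/s.
On the transfer ellipse at r₁, vis-viva gives v_a = √[μ(2/r₁ − 1/a_t)] = 1.149 km/s.
First burn Δv₁ = |v_a − v₁| = 1.281 km/s.
At r₂, v₂ = √(μ/r₂) = 6.852 km/s.
Transfer-orbit speed at r₂: v_p = √[μ(2/r₂ − 1/a_t)] = 9.133 km/s.
Second burn Δv₂ = |v₂ − v_p| = 2.281 km/s.
Δv = Δv₁ + Δv₂ = 1.281 + 2.281 = 3.562 km/s.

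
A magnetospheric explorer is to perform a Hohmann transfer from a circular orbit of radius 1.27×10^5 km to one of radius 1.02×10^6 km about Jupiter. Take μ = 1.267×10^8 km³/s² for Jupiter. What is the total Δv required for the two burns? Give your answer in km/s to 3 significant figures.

Transfer-ellipse semi-major axis a_t = (r₁ + r₂)/2 = (1.270×10^5 + 1.020×10^6)/2 = 5.735×10^5 km.
At r₁ the circular-orbit speed is v₁ = √(μ/r₁) = 31.585 km/s.
On the transfer ellipse at r₁, vis-viva gives v_p = √[μ(2/r₁ − 1/a_t)] = 42.123 km/s.
First burn Δv₁ = |v_p − v₁| = 10.54 km/s.
At r₂, v₂ = √(μ/r₂) = 11.145 km/s.
Transfer-orbit speed at r₂: v_a = √[μ(2/r₂ − 1/a_t)] = 5.2447 km/s.
Second burn Δv₂ = |v₂ − v_a| = 5.900 km/s.
Δv = Δv₁ + Δv₂ = 10.54 + 5.900 = 16.44 km/s.

Δv = 16.4 km/s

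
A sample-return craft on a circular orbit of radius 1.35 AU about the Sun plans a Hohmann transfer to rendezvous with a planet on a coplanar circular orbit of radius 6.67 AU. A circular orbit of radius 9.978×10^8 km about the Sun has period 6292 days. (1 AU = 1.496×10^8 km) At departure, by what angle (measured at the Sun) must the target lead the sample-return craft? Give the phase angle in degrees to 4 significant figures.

φ = 96.09°

From Kepler's third law T² = 4π²r³/μ at r = 9.978×10^8 km, T = 6292 days = 6292 × 86400 s = 5.436288×10^8 s: μ = 4π²r³/T² = 1.32704×10^11 km³/s².
In km: r₁ = 1.35 × 1.496×10^8 = 2.0196×10^8 km; r₂ = 6.67 × 1.496×10^8 = 9.97832×10^8 km.
Transfer-ellipse semi-major axis a_t = (r₁ + r₂)/2 = (2.0196×10^8 + 9.97832×10^8)/2 = 5.99896×10^8 km.
The half-period of the transfer ellipse is t = π√(a_t³/μ) = 1.26713×10^8 s.
The target's mean motion on its circular orbit is ω₂ = √(μ/r₂³) = 1.15573×10^-8 rad/s.
Angle swept by the target during transfer: ω₂·t = 1.4645 rad = 83.91°.
Arrival is 180° from departure on the ellipse, so φ = 180° − 83.91° = 96.09°.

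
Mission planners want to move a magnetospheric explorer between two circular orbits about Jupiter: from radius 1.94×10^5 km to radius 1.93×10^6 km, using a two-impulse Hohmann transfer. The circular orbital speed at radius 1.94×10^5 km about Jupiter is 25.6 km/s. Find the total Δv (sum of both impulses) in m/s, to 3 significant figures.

From the circular-orbit relation v² = μ/r at r = 1.94×10^5 km: μ = v²r = (25.6)² × 1.94×10^5 = 1.27140×10^8 km³/s².
Semi-major axis of the transfer orbit: a_t = (1.940×10^5 + 1.930×10^6)/2 = 1.062×10^6 km.
Circular speed at r₁: v₁ = √(μ/r₁) = √(1.27140×10^8/1.940×10^5) = 25.600 km/s.
Transfer-orbit speed at r₁ (vis-viva equation): v_p = √[μ(2/r₁ − 1/a_t)] = 34.511 km/s.
First burn Δv₁ = |v_p − v₁| = 8.911 km/s.
Circular speed at r₂: v₂ = √(μ/r₂) = 8.116 km/s.
Transfer-orbit speed at r₂: v_a = √[μ(2/r₂ − 1/a_t)] = 3.469 km/s.
Second burn Δv₂ = |v₂ − v_a| = 4.647 km/s.
Δv = Δv₁ + Δv₂ = 8.911 + 4.647 = 13.56 km/s.

Δv = 13600 m/s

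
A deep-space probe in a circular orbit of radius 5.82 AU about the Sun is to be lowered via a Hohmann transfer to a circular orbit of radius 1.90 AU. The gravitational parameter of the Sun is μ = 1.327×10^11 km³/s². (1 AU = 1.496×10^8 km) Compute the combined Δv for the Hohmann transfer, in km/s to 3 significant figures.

Δv = 8.61 km/s

In km: r₁ = 5.82 × 1.496×10^8 = 8.70672×10^8 km; r₂ = 1.90 × 1.496×10^8 = 2.8424×10^8 km.
Semi-major axis of the transfer orbit: a_t = (8.70672×10^8 + 2.8424×10^8)/2 = 5.77456×10^8 km.
At r₁ the circular-orbit speed is v₁ = √(μ/r₁) = 12.3455 km/s.
Transfer-orbit speed at r₁ (vis-viva equation): v_a = √[μ(2/r₁ − 1/a_t)] = 8.66146 km/s.
First burn Δv₁ = |v_a − v₁| = 3.684 km/s.
At r₂, v₂ = √(μ/r₂) = 21.60692 km/s.
Transfer-orbit speed at r₂: v_p = √[μ(2/r₂ − 1/a_t)] = 26.53143 km/s.
Second burn Δv₂ = |v₂ − v_p| = 4.925 km/s.
Δv = Δv₁ + Δv₂ = 3.684 + 4.925 = 8.609 km/s.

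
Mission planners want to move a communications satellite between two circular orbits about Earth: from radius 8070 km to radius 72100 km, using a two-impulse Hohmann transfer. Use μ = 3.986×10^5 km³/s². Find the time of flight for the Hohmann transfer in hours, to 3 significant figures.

Semi-major axis of the transfer orbit: a_t = (8070 + 72100)/2 = 40085 km.
By Kepler's third law the transfer-orbit period is T = 2π√(a_t³/μ), so t = T/2 = 39940 s.
Converting: 39940 s ÷ 3600 s/hour = 11.1 hours.

t = 11.1 hours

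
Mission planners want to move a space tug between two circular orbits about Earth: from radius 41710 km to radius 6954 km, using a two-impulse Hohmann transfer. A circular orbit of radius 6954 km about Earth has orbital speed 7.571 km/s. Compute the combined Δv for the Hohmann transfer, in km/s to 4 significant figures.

Δv = 3.780 km/s

From the circular-orbit relation v² = μ/r at r = 6954 km: μ = v²r = (7.571)² × 6954 = 3.98604×10^5 km³/s².
The Hohmann ellipse has a_t = (r₁ + r₂)/2 = 24332 km.
Circular speed at r₁: v₁ = √(μ/r₁) = √(3.98604×10^5/41710) = 3.09137 km/s.
On the transfer ellipse at r₁, vis-viva equation gives v_a = √[μ(2/r₁ − 1/a_t)] = 1.65264 km/s.
First burn Δv₁ = |v_a − v₁| = 1.4387 km/s.
Circular speed at r₂: v₂ = √(μ/r₂) = 7.5710 km/s.
Transfer-orbit speed at r₂: v_p = √[μ(2/r₂ − 1/a_t)] = 9.9125 km/s.
Second burn Δv₂ = |v₂ − v_p| = 2.3415 km/s.
Total Δv = Δv₁ + Δv₂ = 3.780 km/s.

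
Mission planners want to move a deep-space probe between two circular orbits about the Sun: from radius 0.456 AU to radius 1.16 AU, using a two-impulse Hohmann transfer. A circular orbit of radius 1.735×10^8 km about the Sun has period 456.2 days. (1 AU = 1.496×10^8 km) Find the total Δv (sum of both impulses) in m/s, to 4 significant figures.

Δv = 15620 m/s

From Kepler's third law T² = 4π²r³/μ at r = 1.735×10^8 km, T = 456.2 days = 456.2 × 86400 s = 3.941568×10^7 s: μ = 4π²r³/T² = 1.32715×10^11 km³/s².
In km: r₁ = 0.456 × 1.496×10^8 = 6.82176×10^7 km; r₂ = 1.16 × 1.496×10^8 = 1.73536×10^8 km.
Transfer-ellipse semi-major axis a_t = (r₁ + r₂)/2 = (6.82176×10^7 + 1.73536×10^8)/2 = 1.208768×10^8 km.
At r₁ the circular-orbit speed is v₁ = √(μ/r₁) = 44.1074 km/s.
On the transfer ellipse at r₁, vis-viva equation gives v_p = √[μ(2/r₁ − 1/a_t)] = 52.8488 km/s.
First burn Δv₁ = |v_p − v₁| = 8.741 km/s.
At r₂, v₂ = √(μ/r₂) = 27.654 km/s.
Transfer-orbit speed at r₂: v_a = √[μ(2/r₂ − 1/a_t)] = 20.775 km/s.
Second burn Δv₂ = |v₂ − v_a| = 6.879 km/s.
Δv = Δv₁ + Δv₂ = 8.741 + 6.879 = 15.62 km/s.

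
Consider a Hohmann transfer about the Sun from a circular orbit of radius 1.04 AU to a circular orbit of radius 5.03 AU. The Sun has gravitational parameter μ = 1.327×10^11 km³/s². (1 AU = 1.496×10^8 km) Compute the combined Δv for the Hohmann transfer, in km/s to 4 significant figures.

In km: r₁ = 1.04 × 1.496×10^8 = 1.55584×10^8 km; r₂ = 5.03 × 1.496×10^8 = 7.52488×10^8 km.
Transfer-ellipse semi-major axis a_t = (r₁ + r₂)/2 = (1.55584×10^8 + 7.52488×10^8)/2 = 4.54036×10^8 km.
At r₁ the circular-orbit speed is v₁ = √(μ/r₁) = 29.2047 km/s.
Transfer-orbit speed at r₁ (v² = μ(2/r − 1/a)): v_p = √[μ(2/r₁ − 1/a_t)] = 37.5974 km/s.
First burn Δv₁ = |v_p − v₁| = 8.393 km/s.
At r₂, v₂ = √(μ/r₂) = 13.28 km/s.
Transfer-orbit speed at r₂: v_a = √[μ(2/r₂ − 1/a_t)] = 7.774 km/s.
Second burn Δv₂ = |v₂ − v_a| = 5.506 km/s.
Δv = Δv₁ + Δv₂ = 8.393 + 5.506 = 13.90 km/s.

Δv = 13.90 km/s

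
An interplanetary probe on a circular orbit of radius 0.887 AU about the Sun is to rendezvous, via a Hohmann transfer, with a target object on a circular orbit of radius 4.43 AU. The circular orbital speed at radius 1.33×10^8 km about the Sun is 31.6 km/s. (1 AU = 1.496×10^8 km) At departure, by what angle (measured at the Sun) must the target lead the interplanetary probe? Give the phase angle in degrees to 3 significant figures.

From the circular-orbit relation v² = μ/r at r = 1.33×10^8 km: μ = v²r = (31.6)² × 1.33×10^8 = 1.32808×10^11 km³/s².
In km: r₁ = 0.887 × 1.496×10^8 = 1.326952×10^8 km; r₂ = 4.43 × 1.496×10^8 = 6.62728×10^8 km.
Transfer-ellipse semi-major axis a_t = (r₁ + r₂)/2 = (1.326952×10^8 + 6.62728×10^8)/2 = 3.977116×10^8 km.
The half-period of the transfer ellipse is t = π√(a_t³/μ) = 6.8374×10^7 s.
The target's mean motion on its circular orbit is ω₂ = √(μ/r₂³) = 2.1360×10^-8 rad/s.
Angle swept by the target during transfer: ω₂·t = 1.4605 rad = 83.68°.
Arrival is 180° from departure on the ellipse, so φ = 180° − 83.68° = 96.3°.

φ = 96.3°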